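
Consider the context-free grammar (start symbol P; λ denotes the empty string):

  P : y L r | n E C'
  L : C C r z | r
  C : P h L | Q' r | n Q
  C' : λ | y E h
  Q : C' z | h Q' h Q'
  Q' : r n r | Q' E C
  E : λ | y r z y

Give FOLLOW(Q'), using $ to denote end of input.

{ h, n, r, y }

In C : Q' r: add FIRST(r) = { r }.
In Q : h Q' h Q': add FIRST(h Q') = { h }.
In Q : h Q' h Q': Q' is at the end, add FOLLOW(Q) = { h, n, r, y }.
In Q' : Q' E C: add FIRST(E C) = { n, r, y }.
Union: FOLLOW(Q') = { h, n, r, y }.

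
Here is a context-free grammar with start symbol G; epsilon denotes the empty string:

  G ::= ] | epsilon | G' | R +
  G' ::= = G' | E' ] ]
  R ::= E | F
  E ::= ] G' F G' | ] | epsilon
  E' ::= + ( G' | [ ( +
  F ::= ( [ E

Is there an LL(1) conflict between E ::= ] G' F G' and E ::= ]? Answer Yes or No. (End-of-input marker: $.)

Yes

FIRST(] G' F G') = { ] } and FIRST(]) = { ] }.
Both contain ], so the two alternatives are not disjoint — LL(1) conflict.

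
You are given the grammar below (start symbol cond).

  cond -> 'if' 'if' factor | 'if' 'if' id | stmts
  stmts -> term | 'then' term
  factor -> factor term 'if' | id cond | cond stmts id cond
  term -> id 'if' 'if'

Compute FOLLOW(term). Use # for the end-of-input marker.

{ #, 'if', 'then', id }

In stmts -> term: term is at the end, add FOLLOW(stmts) = { #, 'then', id }.
In stmts -> 'then' term: term is at the end, add FOLLOW(stmts) = { #, 'then', id }.
In factor -> factor term 'if': add FIRST('if') = { 'if' }.
Union: FOLLOW(term) = { #, 'if', 'then', id }.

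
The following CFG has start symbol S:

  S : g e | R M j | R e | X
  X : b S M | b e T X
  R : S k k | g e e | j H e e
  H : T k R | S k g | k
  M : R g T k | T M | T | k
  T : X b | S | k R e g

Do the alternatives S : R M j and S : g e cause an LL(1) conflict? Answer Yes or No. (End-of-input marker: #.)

Yes

FIRST(R M j) = { b, g, j } and FIRST(g e) = { g }.
Both contain g, so the two alternatives are not disjoint — LL(1) conflict.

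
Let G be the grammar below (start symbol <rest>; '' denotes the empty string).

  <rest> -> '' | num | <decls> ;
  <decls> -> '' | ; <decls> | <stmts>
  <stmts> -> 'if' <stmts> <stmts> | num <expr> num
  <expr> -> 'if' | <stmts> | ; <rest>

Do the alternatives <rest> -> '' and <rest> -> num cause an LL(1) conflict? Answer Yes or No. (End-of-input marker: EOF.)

FIRST('') = { '' } and FIRST(num) = { num }.
The first alternative is nullable and FOLLOW(<rest>) = { EOF, num } shares num with FIRST of the second — conflict.

Yes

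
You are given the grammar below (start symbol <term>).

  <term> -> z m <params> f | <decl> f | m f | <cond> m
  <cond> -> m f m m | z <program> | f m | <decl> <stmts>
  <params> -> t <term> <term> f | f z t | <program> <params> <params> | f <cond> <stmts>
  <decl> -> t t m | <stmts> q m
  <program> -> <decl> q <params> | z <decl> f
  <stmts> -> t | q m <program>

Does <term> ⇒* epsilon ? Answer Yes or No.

No

No nonterminal in this grammar is nullable.
No production of <term> has an RHS whose symbols are all nullable, so <term> is not nullable.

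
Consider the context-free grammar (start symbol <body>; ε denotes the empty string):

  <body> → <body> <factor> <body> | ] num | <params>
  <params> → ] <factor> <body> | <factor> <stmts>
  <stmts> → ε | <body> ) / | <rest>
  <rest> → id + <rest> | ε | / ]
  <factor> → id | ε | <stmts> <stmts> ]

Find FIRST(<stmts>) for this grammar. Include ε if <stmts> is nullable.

{ ), /, ], id, ε }

<stmts> → ε contributes ε.
From <stmts> → <body> ) /: <body> nullable, take FIRST(<body>) ∪ {)} = { ), /, ], id }.
From <stmts> → <rest>: add FIRST(<rest>) = { /, id, ε } (including ε since <rest> is nullable).
Union: FIRST(<stmts>) = { ), /, ], id, ε }.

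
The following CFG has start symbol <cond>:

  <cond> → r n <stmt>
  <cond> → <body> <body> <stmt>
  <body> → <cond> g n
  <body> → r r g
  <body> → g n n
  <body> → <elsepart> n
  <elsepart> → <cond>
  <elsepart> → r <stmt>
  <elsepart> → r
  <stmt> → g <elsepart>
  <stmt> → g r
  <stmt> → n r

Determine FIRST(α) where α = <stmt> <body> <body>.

{ g, n }

Add FIRST(<stmt>) = { g, n }; <stmt> is not nullable, stop.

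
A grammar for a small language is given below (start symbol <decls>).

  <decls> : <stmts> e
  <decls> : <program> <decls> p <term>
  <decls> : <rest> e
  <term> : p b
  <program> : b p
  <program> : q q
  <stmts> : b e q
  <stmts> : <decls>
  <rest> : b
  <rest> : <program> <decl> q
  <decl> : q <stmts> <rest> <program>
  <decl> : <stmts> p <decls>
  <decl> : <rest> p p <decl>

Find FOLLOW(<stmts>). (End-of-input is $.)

In <decls> : <stmts> e: add FIRST(e) = { e }.
In <decl> : q <stmts> <rest> <program>: add FIRST(<rest> <program>) = { b, q }.
In <decl> : <stmts> p <decls>: add FIRST(p <decls>) = { p }.
Union: FOLLOW(<stmts>) = { b, e, p, q }.

{ b, e, p, q }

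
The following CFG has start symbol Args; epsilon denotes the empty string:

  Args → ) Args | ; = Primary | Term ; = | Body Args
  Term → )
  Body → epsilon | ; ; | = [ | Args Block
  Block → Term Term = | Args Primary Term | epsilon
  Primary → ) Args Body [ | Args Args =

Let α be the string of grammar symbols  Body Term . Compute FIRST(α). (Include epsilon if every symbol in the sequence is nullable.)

Add FIRST(Body)\{epsilon} = { ), ;, = }; Body is nullable, continue.
Add FIRST(Term) = { ) }; Term is not nullable, stop.

{ ), ;, = }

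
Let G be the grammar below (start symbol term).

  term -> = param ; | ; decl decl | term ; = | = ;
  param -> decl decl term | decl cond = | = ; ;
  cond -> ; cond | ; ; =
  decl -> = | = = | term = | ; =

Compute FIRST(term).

term -> = param ; contributes {=}.
term -> ; decl decl contributes {;}.
From term -> term ; =: add FIRST(term) = { ;, = }.
term -> = ; contributes {=}.
Union: FIRST(term) = { ;, = }.

{ ;, = }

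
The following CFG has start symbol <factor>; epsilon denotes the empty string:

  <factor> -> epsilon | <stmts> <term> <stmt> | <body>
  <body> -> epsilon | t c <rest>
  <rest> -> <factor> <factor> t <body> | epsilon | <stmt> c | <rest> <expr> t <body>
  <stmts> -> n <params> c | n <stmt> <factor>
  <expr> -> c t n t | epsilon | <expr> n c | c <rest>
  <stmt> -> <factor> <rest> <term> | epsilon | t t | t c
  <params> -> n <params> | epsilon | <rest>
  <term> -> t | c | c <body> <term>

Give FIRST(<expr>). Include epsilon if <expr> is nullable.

<expr> -> c t n t contributes {c}.
<expr> -> epsilon contributes epsilon.
From <expr> -> <expr> n c: <expr> nullable, take FIRST(<expr>) ∪ {n} = { c, n }.
<expr> -> c <rest> contributes {c}.
Union: FIRST(<expr>) = { c, n, epsilon }.

{ c, n, epsilon }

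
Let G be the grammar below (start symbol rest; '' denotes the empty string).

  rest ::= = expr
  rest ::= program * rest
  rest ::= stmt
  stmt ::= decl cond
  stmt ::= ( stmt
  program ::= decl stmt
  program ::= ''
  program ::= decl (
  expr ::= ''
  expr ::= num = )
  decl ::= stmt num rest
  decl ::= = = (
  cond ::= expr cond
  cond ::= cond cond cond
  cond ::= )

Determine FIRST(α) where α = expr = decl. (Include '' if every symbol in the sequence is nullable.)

{ =, num }

Add FIRST(expr)\{''} = { num }; expr is nullable, continue.
= is a terminal; add {=} and stop.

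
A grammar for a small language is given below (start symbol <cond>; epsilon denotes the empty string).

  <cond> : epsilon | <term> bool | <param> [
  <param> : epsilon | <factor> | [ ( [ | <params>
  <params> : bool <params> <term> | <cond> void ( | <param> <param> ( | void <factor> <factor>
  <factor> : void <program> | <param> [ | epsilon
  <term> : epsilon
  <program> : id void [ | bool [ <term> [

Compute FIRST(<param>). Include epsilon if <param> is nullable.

<param> : epsilon contributes epsilon.
From <param> : <factor>: add FIRST(<factor>) = { (, [, bool, void, epsilon } (including epsilon since <factor> is nullable).
<param> : [ ( [ contributes {[}.
From <param> : <params>: add FIRST(<params>) = { (, [, bool, void }.
Union: FIRST(<param>) = { (, [, bool, void, epsilon }.

{ (, [, bool, void, epsilon }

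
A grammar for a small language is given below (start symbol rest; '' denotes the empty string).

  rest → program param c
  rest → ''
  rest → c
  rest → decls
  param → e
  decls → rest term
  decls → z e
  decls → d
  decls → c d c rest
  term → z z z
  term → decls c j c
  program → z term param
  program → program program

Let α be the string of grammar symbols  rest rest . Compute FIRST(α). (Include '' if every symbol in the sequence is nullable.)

Add FIRST(rest)\{''} = { c, d, z }; rest is nullable, continue.
Add FIRST(rest)\{''} = { c, d, z }; rest is nullable, continue.
Every symbol is nullable, so include ''.

{ c, d, z, '' }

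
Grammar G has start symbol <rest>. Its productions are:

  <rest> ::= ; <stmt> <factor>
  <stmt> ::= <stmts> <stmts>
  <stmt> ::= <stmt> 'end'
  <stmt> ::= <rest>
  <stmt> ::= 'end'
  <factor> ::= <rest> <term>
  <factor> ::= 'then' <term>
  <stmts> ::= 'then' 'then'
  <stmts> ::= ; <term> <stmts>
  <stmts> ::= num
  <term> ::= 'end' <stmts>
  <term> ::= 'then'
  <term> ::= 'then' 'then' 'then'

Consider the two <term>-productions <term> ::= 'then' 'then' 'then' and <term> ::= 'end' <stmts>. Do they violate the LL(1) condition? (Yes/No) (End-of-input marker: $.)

FIRST('then' 'then' 'then') = { 'then' } and FIRST('end' <stmts>) = { 'end' }.
The FIRST sets are disjoint and neither alternative is nullable — no conflict.

No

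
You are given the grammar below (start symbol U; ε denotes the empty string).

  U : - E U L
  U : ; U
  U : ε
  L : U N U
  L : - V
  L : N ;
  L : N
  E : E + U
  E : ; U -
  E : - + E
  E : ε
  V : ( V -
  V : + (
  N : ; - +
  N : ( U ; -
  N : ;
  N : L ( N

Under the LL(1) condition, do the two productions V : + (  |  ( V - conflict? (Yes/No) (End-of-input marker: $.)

No

FIRST(+ () = { + } and FIRST(( V -) = { ( }.
The FIRST sets are disjoint and neither alternative is nullable — no conflict.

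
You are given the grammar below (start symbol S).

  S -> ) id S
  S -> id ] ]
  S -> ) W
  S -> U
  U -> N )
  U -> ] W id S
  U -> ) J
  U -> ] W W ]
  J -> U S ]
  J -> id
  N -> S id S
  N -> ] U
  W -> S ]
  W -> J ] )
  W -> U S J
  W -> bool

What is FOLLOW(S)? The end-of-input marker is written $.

{ $, ), ], id }

S is the start symbol, so $ ∈ FOLLOW(S).
In S -> ) id S: S is at the end, add FOLLOW(S) = { $, ), ], id }.
In U -> ] W id S: S is at the end, add FOLLOW(U) = { $, ), ], id }.
In J -> U S ]: add FIRST(]) = { ] }.
In N -> S id S: add FIRST(id S) = { id }.
In N -> S id S: S is at the end, add FOLLOW(N) = { ) }.
In W -> S ]: add FIRST(]) = { ] }.
In W -> U S J: add FIRST(J) = { ), ], id }.
Union: FOLLOW(S) = { $, ), ], id }.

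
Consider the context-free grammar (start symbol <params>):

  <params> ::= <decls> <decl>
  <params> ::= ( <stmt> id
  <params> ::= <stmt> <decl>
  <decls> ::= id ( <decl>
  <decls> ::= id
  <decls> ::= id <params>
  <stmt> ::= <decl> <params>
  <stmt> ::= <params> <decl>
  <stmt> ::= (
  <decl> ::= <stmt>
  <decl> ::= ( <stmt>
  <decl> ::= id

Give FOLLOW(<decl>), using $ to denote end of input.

In <params> ::= <decls> <decl>: <decl> is at the end, add FOLLOW(<params>) = { $, (, id }.
In <params> ::= <stmt> <decl>: <decl> is at the end, add FOLLOW(<params>) = { $, (, id }.
In <decls> ::= id ( <decl>: <decl> is at the end, add FOLLOW(<decls>) = { (, id }.
In <stmt> ::= <decl> <params>: add FIRST(<params>) = { (, id }.
In <stmt> ::= <params> <decl>: <decl> is at the end, add FOLLOW(<stmt>) = { $, (, id }.
Union: FOLLOW(<decl>) = { $, (, id }.

{ $, (, id }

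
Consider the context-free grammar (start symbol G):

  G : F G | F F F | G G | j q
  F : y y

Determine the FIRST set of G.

From G : F G: add FIRST(F) = { y }.
From G : F F F: add FIRST(F) = { y }.
From G : G G: add FIRST(G) = { j, y }.
G : j q contributes {j}.
Union: FIRST(G) = { j, y }.

{ j, y }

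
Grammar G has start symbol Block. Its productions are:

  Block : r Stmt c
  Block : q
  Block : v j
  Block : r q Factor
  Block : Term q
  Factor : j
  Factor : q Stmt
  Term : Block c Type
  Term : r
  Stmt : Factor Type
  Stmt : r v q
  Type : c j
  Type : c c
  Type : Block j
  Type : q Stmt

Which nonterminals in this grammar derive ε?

{ } (none)

No nonterminal has an empty production or an RHS whose symbols are all nullable.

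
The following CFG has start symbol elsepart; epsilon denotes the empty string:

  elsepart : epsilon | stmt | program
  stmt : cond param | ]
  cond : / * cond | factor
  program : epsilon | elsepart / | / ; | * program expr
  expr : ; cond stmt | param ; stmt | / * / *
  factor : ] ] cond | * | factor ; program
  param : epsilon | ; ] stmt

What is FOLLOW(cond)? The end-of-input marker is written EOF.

In stmt : cond param: add FIRST(param)\{epsilon} = { ; }.
  Since param is nullable, also add FOLLOW(stmt) = { EOF, *, /, ;, ] }.
In cond : / * cond: cond is at the end, add FOLLOW(cond) = { EOF, *, /, ;, ] }.
In expr : ; cond stmt: add FIRST(stmt) = { *, /, ] }.
In factor : ] ] cond: cond is at the end, add FOLLOW(factor) = { EOF, *, /, ;, ] }.
Union: FOLLOW(cond) = { EOF, *, /, ;, ] }.

{ EOF, *, /, ;, ] }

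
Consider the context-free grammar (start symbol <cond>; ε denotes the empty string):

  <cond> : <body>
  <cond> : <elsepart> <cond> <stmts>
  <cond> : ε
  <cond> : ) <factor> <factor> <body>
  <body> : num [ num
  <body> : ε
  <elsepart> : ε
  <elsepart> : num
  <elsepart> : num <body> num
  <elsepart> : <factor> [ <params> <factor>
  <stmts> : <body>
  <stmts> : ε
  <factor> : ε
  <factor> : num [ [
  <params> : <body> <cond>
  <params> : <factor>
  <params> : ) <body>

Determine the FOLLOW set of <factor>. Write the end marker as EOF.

{ EOF, ), [, num }

In <cond> : ) <factor> <factor> <body>: add FIRST(<factor> <body>)\{ε} = { num }.
  Since <factor> <body> is nullable, also add FOLLOW(<cond>) = { EOF, ), [, num }.
In <cond> : ) <factor> <factor> <body>: add FIRST(<body>)\{ε} = { num }.
  Since <body> is nullable, also add FOLLOW(<cond>) = { EOF, ), [, num }.
In <elsepart> : <factor> [ <params> <factor>: add FIRST([ <params> <factor>) = { [ }.
In <elsepart> : <factor> [ <params> <factor>: <factor> is at the end, add FOLLOW(<elsepart>) = { EOF, ), [, num }.
In <params> : <factor>: <factor> is at the end, add FOLLOW(<params>) = { EOF, ), [, num }.
Union: FOLLOW(<factor>) = { EOF, ), [, num }.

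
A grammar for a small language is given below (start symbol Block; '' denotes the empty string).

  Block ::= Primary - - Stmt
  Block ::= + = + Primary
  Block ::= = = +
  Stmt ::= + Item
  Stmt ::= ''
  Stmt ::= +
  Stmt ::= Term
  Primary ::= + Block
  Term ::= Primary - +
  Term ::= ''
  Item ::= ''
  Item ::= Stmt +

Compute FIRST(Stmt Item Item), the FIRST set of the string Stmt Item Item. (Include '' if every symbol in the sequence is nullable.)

Add FIRST(Stmt)\{''} = { + }; Stmt is nullable, continue.
Add FIRST(Item)\{''} = { + }; Item is nullable, continue.
Add FIRST(Item)\{''} = { + }; Item is nullable, continue.
Every symbol is nullable, so include ''.

{ +, '' }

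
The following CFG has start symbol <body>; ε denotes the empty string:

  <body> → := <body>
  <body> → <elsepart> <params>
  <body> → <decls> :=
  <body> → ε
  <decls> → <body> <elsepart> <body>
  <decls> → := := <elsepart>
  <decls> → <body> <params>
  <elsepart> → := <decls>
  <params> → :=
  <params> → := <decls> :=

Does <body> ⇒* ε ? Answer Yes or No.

<body> has an ε-production, so <body> ⇒ ε.

Yes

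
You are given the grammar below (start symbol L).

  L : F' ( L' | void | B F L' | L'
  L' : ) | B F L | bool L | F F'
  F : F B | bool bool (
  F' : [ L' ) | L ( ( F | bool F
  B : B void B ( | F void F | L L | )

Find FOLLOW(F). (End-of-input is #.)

{ #, (, ), [, bool, void }

In L : B F L': add FIRST(L') = { ), [, bool, void }.
In L' : B F L: add FIRST(L) = { ), [, bool, void }.
In L' : F F': add FIRST(F') = { ), [, bool, void }.
In F : F B: add FIRST(B) = { ), [, bool, void }.
In F' : L ( ( F: F is at the end, add FOLLOW(F') = { #, (, ), [, bool, void }.
In F' : bool F: F is at the end, add FOLLOW(F') = { #, (, ), [, bool, void }.
In B : F void F: add FIRST(void F) = { void }.
In B : F void F: F is at the end, add FOLLOW(B) = { #, (, ), [, bool, void }.
Union: FOLLOW(F) = { #, (, ), [, bool, void }.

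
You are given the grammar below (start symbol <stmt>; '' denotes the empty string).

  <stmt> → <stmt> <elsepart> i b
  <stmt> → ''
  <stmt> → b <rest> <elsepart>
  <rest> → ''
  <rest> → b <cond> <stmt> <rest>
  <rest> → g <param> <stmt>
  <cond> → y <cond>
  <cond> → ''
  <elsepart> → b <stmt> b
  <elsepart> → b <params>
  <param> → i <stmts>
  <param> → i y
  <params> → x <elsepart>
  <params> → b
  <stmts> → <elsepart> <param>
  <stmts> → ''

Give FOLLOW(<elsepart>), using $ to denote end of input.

{ $, b, g, i }

In <stmt> → <stmt> <elsepart> i b: add FIRST(i b) = { i }.
In <stmt> → b <rest> <elsepart>: <elsepart> is at the end, add FOLLOW(<stmt>) = { $, b, g }.
In <params> → x <elsepart>: <elsepart> is at the end, add FOLLOW(<params>) = { $, b, g, i }.
In <stmts> → <elsepart> <param>: add FIRST(<param>) = { i }.
Union: FOLLOW(<elsepart>) = { $, b, g, i }.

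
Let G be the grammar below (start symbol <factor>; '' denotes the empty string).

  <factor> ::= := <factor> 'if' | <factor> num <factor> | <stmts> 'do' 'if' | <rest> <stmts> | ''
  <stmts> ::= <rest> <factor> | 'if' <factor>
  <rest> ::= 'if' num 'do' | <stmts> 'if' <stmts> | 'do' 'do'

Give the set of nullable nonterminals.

Directly nullable (have an ''-production): <factor>.
No other nonterminal has a production whose RHS symbols are all nullable.

{ <factor> }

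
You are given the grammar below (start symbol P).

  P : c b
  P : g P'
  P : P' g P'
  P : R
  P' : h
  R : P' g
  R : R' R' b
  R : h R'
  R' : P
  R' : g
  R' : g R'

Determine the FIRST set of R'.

{ c, g, h }

From R' : P: add FIRST(P) = { c, g, h }.
R' : g contributes {g}.
R' : g R' contributes {g}.
Union: FIRST(R') = { c, g, h }.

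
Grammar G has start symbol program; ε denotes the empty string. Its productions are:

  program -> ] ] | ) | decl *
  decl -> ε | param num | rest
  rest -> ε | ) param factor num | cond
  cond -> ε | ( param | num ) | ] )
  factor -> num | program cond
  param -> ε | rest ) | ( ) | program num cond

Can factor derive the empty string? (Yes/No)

Nullable nonterminals: cond, decl, param, rest.
No production of factor has an RHS whose symbols are all nullable, so factor is not nullable.

No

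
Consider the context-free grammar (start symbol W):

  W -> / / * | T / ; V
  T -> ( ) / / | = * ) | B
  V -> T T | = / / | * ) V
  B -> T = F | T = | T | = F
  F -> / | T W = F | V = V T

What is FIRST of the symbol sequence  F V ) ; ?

Add FIRST(F) = { (, *, /, = }; F is not nullable, stop.

{ (, *, /, = }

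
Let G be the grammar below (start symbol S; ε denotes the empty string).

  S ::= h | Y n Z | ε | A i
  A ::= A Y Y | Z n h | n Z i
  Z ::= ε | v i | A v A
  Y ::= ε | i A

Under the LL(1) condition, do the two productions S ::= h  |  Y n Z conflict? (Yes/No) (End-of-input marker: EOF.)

FIRST(h) = { h } and FIRST(Y n Z) = { i, n }.
The FIRST sets are disjoint and neither alternative is nullable — no conflict.

No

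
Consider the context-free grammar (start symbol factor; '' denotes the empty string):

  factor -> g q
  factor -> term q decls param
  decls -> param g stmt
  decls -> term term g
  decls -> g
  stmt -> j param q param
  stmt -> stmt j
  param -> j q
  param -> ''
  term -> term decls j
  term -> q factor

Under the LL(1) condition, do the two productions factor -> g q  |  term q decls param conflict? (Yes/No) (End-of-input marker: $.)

FIRST(g q) = { g } and FIRST(term q decls param) = { q }.
The FIRST sets are disjoint and neither alternative is nullable — no conflict.

No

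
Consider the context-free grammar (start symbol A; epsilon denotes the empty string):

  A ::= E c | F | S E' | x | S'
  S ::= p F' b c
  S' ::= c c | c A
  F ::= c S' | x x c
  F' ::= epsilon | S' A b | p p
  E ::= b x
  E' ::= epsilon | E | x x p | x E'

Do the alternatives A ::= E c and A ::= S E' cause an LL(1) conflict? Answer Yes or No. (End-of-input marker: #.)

FIRST(E c) = { b } and FIRST(S E') = { p }.
The FIRST sets are disjoint and neither alternative is nullable — no conflict.

No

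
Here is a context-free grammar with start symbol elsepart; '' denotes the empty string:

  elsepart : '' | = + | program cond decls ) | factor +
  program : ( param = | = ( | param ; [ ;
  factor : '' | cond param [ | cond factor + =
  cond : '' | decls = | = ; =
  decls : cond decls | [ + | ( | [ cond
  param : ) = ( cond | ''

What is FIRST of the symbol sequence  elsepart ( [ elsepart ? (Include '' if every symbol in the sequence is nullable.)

{ (, ), +, ;, =, [ }

Add FIRST(elsepart)\{''} = { (, ), +, ;, =, [ }; elsepart is nullable, continue.
( is a terminal; add {(} and stop.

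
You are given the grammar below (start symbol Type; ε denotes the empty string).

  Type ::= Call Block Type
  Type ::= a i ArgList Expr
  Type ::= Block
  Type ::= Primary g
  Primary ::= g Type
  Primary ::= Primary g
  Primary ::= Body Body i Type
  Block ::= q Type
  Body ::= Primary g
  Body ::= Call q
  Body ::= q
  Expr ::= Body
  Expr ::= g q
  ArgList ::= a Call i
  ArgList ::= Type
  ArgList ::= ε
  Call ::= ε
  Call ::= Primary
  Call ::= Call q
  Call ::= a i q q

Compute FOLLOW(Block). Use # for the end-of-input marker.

In Type ::= Call Block Type: add FIRST(Type) = { a, g, q }.
In Type ::= Block: Block is at the end, add FOLLOW(Type) = { #, a, g, i, q }.
Union: FOLLOW(Block) = { #, a, g, i, q }.

{ #, a, g, i, q }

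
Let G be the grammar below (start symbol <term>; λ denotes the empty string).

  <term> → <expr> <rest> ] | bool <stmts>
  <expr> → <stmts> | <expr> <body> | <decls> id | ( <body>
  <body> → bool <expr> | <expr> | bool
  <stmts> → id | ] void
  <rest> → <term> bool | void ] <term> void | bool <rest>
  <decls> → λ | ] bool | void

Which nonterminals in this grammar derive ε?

{ <decls> }

Directly nullable (have an λ-production): <decls>.
No other nonterminal has a production whose RHS symbols are all nullable.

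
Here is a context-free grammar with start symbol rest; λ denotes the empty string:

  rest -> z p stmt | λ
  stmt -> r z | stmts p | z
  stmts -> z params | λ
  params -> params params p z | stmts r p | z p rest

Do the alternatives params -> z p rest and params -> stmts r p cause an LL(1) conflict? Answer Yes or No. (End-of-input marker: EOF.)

FIRST(z p rest) = { z } and FIRST(stmts r p) = { r, z }.
Both contain z, so the two alternatives are not disjoint — LL(1) conflict.

Yes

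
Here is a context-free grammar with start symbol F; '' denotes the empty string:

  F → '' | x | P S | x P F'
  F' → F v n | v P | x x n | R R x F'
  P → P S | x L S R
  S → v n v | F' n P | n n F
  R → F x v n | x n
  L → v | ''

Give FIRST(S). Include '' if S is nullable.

{ n, v, x }

S → v n v contributes {v}.
From S → F' n P: add FIRST(F') = { v, x }.
S → n n F contributes {n}.
Union: FIRST(S) = { n, v, x }.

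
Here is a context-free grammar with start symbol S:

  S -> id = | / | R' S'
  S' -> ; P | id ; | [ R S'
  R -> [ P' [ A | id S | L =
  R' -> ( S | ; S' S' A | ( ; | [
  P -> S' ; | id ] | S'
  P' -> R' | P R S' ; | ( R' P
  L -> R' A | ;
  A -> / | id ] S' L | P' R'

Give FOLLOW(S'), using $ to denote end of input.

In S -> R' S': S' is at the end, add FOLLOW(S) = { $, (, /, ;, =, [, id }.
In S' -> [ R S': S' is at the end, add FOLLOW(S') = { $, (, /, ;, =, [, id }.
In R' -> ; S' S' A: add FIRST(S' A) = { ;, [, id }.
In R' -> ; S' S' A: add FIRST(A) = { (, /, ;, [, id }.
In P -> S' ;: add FIRST(;) = { ; }.
In P -> S': S' is at the end, add FOLLOW(P) = { $, (, /, ;, =, [, id }.
In P' -> P R S' ;: add FIRST(;) = { ; }.
In A -> id ] S' L: add FIRST(L) = { (, ;, [ }.
Union: FOLLOW(S') = { $, (, /, ;, =, [, id }.

{ $, (, /, ;, =, [, id }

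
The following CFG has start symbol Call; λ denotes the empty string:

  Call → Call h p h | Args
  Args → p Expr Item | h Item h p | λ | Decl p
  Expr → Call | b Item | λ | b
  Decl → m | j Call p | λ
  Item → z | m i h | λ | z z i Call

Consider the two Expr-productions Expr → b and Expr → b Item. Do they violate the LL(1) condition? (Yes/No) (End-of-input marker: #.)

Yes

FIRST(b) = { b } and FIRST(b Item) = { b }.
Both contain b, so the two alternatives are not disjoint — LL(1) conflict.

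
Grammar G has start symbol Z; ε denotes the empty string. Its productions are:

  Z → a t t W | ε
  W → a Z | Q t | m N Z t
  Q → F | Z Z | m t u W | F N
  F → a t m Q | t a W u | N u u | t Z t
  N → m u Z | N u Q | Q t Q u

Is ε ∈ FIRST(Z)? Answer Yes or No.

Z has an ε-production, so Z ⇒ ε.

Yes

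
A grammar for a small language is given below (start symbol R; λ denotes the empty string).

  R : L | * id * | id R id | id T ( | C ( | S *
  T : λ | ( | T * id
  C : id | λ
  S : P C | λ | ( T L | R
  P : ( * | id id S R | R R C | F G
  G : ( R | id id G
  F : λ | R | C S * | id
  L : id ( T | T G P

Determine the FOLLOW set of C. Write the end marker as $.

{ $, (, *, id }

In R : C (: add FIRST(() = { ( }.
In S : P C: C is at the end, add FOLLOW(S) = { (, *, id }.
In P : R R C: C is at the end, add FOLLOW(P) = { $, (, *, id }.
In F : C S *: add FIRST(S *) = { (, *, id }.
Union: FOLLOW(C) = { $, (, *, id }.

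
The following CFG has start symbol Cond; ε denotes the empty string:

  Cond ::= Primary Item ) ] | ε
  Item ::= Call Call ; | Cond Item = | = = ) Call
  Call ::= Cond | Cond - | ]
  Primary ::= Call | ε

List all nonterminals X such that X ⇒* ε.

{ Call, Cond, Primary }

Directly nullable (have an ε-production): Cond, Primary.
Call ::= Cond with every symbol nullable, so Call is nullable.
No other nonterminal has a production whose RHS symbols are all nullable.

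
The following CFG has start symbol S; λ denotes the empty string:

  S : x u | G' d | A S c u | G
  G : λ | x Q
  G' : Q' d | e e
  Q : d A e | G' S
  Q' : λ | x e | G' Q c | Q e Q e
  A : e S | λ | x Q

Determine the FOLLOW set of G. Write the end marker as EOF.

In S : G: G is at the end, add FOLLOW(S) = { EOF, c, d, e, x }.
Union: FOLLOW(G) = { EOF, c, d, e, x }.

{ EOF, c, d, e, x }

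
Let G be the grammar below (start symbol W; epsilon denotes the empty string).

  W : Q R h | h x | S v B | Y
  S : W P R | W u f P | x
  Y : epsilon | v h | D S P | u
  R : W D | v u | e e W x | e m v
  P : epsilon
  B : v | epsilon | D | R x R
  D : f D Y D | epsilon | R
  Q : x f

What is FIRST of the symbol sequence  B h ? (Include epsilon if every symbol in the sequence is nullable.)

Add FIRST(B)\{epsilon} = { e, f, h, u, v, x }; B is nullable, continue.
h is a terminal; add {h} and stop.

{ e, f, h, u, v, x }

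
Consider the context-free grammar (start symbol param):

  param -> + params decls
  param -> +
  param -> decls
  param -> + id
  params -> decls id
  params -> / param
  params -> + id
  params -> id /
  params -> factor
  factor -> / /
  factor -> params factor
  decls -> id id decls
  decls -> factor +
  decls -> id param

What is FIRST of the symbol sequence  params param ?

{ +, /, id }

Add FIRST(params) = { +, /, id }; params is not nullable, stop.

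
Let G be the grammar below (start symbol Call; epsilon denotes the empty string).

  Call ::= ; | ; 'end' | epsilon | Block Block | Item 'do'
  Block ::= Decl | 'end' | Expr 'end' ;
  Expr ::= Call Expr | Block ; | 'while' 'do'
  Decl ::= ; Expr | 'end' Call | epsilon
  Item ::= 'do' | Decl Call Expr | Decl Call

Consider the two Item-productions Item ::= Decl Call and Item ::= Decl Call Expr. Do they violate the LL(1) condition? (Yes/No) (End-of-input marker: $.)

FIRST(Decl Call) = { 'do', 'end', 'while', ;, epsilon } and FIRST(Decl Call Expr) = { 'do', 'end', 'while', ; }.
Both contain 'do', so the two alternatives are not disjoint — LL(1) conflict.

Yes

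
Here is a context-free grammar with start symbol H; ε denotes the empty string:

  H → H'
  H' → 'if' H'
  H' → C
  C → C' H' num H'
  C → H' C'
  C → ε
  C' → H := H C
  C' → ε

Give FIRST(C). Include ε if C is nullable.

{ 'if', :=, num, ε }

From C → C' H' num H': C', H' nullable, take FIRST(C') ∪ FIRST(H') ∪ {num} = { 'if', :=, num }.
From C → H' C': H', C' nullable, take FIRST(H') ∪ FIRST(C') = { 'if', :=, num }; also ε since the whole RHS is nullable.
C → ε contributes ε.
Union: FIRST(C) = { 'if', :=, num, ε }.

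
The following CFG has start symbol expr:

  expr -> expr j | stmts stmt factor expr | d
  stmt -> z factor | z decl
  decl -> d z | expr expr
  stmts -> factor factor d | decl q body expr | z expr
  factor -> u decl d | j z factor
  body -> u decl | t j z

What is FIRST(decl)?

{ d, j, u, z }

decl -> d z contributes {d}.
From decl -> expr expr: add FIRST(expr) = { d, j, u, z }.
Union: FIRST(decl) = { d, j, u, z }.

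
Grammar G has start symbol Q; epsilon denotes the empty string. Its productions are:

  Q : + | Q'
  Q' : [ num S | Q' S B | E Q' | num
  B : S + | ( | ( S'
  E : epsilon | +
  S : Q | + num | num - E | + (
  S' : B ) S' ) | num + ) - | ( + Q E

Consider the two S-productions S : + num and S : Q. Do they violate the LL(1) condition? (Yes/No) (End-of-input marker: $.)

Yes

FIRST(+ num) = { + } and FIRST(Q) = { +, [, num }.
Both contain +, so the two alternatives are not disjoint — LL(1) conflict.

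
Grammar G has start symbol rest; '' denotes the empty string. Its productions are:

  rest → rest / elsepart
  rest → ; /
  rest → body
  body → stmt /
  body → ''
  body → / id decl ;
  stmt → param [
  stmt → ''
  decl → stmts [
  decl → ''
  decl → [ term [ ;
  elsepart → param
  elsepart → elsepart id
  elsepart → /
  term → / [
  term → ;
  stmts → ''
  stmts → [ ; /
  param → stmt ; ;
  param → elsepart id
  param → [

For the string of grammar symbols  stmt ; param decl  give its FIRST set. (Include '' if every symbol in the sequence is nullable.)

{ /, ;, [ }

Add FIRST(stmt)\{''} = { /, ;, [ }; stmt is nullable, continue.
; is a terminal; add {;} and stop.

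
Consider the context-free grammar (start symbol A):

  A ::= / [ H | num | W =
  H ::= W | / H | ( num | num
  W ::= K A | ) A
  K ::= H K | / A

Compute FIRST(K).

From K ::= H K: add FIRST(H) = { (, ), /, num }.
K ::= / A contributes {/}.
Union: FIRST(K) = { (, ), /, num }.

{ (, ), /, num }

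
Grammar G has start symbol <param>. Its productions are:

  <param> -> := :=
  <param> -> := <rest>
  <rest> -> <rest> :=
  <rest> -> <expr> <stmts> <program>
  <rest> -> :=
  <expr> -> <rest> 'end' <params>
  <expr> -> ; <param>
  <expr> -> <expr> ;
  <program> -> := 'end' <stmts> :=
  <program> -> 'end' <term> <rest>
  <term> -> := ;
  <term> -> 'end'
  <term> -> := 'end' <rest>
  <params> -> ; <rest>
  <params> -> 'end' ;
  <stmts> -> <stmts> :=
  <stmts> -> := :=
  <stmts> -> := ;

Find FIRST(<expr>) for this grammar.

From <expr> -> <rest> 'end' <params>: add FIRST(<rest>) = { :=, ; }.
<expr> -> ; <param> contributes {;}.
From <expr> -> <expr> ;: add FIRST(<expr>) = { :=, ; }.
Union: FIRST(<expr>) = { :=, ; }.

{ :=, ; }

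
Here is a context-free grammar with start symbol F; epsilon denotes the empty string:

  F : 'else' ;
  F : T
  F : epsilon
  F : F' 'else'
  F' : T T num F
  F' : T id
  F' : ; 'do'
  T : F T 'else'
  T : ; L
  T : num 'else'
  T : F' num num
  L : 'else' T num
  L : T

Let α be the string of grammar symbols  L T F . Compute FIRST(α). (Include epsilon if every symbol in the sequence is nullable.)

{ 'else', ;, num }

Add FIRST(L) = { 'else', ;, num }; L is not nullable, stop.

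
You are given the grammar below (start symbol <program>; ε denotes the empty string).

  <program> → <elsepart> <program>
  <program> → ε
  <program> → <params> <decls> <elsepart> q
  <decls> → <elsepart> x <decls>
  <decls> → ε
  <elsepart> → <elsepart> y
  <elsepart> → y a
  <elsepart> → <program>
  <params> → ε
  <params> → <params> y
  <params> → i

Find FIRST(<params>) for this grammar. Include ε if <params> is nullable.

<params> → ε contributes ε.
From <params> → <params> y: <params> nullable, take FIRST(<params>) ∪ {y} = { i, y }.
<params> → i contributes {i}.
Union: FIRST(<params>) = { i, y, ε }.

{ i, y, ε }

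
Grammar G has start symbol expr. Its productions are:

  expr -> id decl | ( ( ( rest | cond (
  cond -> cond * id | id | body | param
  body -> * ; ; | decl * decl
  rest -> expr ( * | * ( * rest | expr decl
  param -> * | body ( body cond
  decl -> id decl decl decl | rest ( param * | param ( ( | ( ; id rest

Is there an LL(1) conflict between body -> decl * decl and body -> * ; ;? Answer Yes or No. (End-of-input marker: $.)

Yes

FIRST(decl * decl) = { (, *, id } and FIRST(* ; ;) = { * }.
Both contain *, so the two alternatives are not disjoint — LL(1) conflict.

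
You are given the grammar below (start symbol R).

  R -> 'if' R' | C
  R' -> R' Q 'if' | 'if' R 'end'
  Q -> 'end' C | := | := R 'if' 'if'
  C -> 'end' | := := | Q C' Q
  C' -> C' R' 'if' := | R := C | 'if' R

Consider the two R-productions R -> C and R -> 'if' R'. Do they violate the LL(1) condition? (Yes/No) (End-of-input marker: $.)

FIRST(C) = { 'end', := } and FIRST('if' R') = { 'if' }.
The FIRST sets are disjoint and neither alternative is nullable — no conflict.

No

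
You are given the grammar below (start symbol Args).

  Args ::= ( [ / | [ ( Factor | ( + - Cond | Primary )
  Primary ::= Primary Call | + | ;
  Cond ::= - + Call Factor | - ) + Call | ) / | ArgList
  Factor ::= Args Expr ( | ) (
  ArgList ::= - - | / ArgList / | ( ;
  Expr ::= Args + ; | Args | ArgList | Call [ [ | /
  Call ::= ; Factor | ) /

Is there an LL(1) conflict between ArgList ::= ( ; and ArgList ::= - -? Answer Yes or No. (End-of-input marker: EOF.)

FIRST(( ;) = { ( } and FIRST(- -) = { - }.
The FIRST sets are disjoint and neither alternative is nullable — no conflict.

No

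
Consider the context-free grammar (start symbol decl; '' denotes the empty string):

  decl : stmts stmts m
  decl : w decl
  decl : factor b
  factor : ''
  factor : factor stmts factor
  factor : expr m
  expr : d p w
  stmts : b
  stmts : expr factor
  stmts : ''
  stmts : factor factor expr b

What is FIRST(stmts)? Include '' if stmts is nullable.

stmts : b contributes {b}.
From stmts : expr factor: add FIRST(expr) = { d }.
stmts : '' contributes ''.
From stmts : factor factor expr b: factor, factor nullable, take FIRST(factor) ∪ FIRST(factor) ∪ FIRST(expr) = { b, d }.
Union: FIRST(stmts) = { b, d, '' }.

{ b, d, '' }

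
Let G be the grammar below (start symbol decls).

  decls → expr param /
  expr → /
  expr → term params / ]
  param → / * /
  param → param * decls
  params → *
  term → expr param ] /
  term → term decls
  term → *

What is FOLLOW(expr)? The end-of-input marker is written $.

{ / }

In decls → expr param /: add FIRST(param /) = { / }.
In term → expr param ] /: add FIRST(param ] /) = { / }.
Union: FOLLOW(expr) = { / }.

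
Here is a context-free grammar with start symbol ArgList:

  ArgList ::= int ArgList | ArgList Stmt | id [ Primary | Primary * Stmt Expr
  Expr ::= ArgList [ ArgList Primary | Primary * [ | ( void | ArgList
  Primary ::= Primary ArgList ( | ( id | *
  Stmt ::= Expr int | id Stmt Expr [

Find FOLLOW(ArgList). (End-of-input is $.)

ArgList is the start symbol, so $ ∈ FOLLOW(ArgList).
In ArgList ::= int ArgList: ArgList is at the end, add FOLLOW(ArgList) = { $, (, *, [, id, int }.
In ArgList ::= ArgList Stmt: add FIRST(Stmt) = { (, *, id, int }.
In Expr ::= ArgList [ ArgList Primary: add FIRST([ ArgList Primary) = { [ }.
In Expr ::= ArgList [ ArgList Primary: add FIRST(Primary) = { (, * }.
In Expr ::= ArgList: ArgList is at the end, add FOLLOW(Expr) = { $, (, *, [, id, int }.
In Primary ::= Primary ArgList (: add FIRST(() = { ( }.
Union: FOLLOW(ArgList) = { $, (, *, [, id, int }.

{ $, (, *, [, id, int }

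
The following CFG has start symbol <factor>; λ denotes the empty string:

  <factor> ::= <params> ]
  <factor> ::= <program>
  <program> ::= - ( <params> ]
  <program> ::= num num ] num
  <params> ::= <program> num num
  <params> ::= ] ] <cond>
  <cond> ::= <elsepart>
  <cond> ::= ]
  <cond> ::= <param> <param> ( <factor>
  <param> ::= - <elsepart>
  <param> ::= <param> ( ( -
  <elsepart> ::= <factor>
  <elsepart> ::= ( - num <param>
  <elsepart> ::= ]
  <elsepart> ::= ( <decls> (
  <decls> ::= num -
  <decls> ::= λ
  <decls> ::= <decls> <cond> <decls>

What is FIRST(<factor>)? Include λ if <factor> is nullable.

From <factor> ::= <params> ]: add FIRST(<params>) = { -, ], num }.
From <factor> ::= <program>: add FIRST(<program>) = { -, num }.
Union: FIRST(<factor>) = { -, ], num }.

{ -, ], num }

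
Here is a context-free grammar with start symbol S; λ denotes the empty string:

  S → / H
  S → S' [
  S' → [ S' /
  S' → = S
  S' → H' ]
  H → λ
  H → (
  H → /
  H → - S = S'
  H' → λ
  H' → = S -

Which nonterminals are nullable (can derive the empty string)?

{ H, H' }

Directly nullable (have an λ-production): H, H'.
No other nonterminal has a production whose RHS symbols are all nullable.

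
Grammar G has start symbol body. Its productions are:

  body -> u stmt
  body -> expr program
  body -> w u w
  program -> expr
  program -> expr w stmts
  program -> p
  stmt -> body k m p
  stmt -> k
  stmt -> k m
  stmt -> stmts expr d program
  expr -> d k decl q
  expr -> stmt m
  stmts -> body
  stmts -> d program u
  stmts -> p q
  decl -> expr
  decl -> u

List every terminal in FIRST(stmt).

{ d, k, p, u, w }

From stmt -> body k m p: add FIRST(body) = { d, k, p, u, w }.
stmt -> k contributes {k}.
stmt -> k m contributes {k}.
From stmt -> stmts expr d program: add FIRST(stmts) = { d, k, p, u, w }.
Union: FIRST(stmt) = { d, k, p, u, w }.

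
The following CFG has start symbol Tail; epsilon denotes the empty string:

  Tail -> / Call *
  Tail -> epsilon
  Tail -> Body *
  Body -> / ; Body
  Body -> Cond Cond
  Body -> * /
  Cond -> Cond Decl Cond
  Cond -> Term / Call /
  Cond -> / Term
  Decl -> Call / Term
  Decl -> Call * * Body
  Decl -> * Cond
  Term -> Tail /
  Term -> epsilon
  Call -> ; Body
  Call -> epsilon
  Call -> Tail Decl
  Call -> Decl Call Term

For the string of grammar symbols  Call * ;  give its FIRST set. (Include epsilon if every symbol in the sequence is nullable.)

{ *, /, ; }

Add FIRST(Call)\{epsilon} = { *, /, ; }; Call is nullable, continue.
* is a terminal; add {*} and stop.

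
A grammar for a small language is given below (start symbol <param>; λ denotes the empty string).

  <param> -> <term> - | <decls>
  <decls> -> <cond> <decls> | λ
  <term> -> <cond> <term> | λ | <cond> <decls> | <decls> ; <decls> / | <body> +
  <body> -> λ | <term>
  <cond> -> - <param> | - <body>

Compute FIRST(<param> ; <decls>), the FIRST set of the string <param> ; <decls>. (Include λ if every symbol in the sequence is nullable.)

Add FIRST(<param>)\{λ} = { +, -, ; }; <param> is nullable, continue.
; is a terminal; add {;} and stop.

{ +, -, ; }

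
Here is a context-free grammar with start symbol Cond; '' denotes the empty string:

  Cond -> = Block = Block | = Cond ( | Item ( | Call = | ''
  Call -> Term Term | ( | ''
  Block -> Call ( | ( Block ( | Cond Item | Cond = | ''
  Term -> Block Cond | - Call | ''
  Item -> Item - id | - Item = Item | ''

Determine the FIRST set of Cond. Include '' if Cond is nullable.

Cond -> = Block = Block contributes {=}.
Cond -> = Cond ( contributes {=}.
From Cond -> Item (: Item nullable, take FIRST(Item) ∪ {(} = { (, - }.
From Cond -> Call =: Call nullable, take FIRST(Call) ∪ {=} = { (, -, = }.
Cond -> '' contributes ''.
Union: FIRST(Cond) = { (, -, =, '' }.

{ (, -, =, '' }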